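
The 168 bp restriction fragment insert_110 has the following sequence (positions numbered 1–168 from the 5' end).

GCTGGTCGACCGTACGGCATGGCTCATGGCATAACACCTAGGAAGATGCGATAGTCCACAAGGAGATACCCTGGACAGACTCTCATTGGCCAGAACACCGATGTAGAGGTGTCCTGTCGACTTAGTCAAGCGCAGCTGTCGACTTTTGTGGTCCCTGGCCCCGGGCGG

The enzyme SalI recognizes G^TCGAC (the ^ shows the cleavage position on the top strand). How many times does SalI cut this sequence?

3

GTCGAC occurs starting at positions 5, 116, 138.
SalI cuts at 3 sites.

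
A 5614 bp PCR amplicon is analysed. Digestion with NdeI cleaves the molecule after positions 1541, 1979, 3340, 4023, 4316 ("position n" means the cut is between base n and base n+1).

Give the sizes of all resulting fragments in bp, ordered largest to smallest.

Linear molecule, 5 cuts → 6 fragments:
  1541 − 0 = 1541 bp
  1979 − 1541 = 438 bp
  3340 − 1979 = 1361 bp
  4023 − 3340 = 683 bp
  4316 − 4023 = 293 bp
  5614 − 4316 = 1298 bp
Sorted largest to smallest: 1541, 1361, 1298, 683, 438, 293 bp.

1541, 1361, 1298, 683, 438, 293 bp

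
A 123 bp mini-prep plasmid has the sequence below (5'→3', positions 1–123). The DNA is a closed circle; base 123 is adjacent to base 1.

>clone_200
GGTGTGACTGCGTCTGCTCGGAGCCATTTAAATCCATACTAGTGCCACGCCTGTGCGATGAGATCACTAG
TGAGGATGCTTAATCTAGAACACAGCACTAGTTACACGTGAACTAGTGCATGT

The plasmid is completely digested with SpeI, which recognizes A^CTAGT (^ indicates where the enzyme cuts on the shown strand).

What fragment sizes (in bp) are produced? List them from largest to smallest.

SpeI sites (ACTAGT) start at positions 38, 66, 97, 112.
SpeI cuts after the first base of each site, so after positions 38, 66, 97, 112.
Circular molecule, 4 cuts → 4 fragments:
  39–66 → 28 bp
  67–97 → 31 bp
  98–112 → 15 bp
  113–123 then 1–38 → 11 + 38 = 49 bp
Sorted largest to smallest: 49, 31, 28, 15 bp.

49, 31, 28, 15 bp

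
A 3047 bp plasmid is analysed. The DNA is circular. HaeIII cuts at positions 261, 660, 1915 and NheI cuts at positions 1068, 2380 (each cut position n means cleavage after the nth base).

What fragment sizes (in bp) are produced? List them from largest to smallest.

Combined cut positions (sorted): 261, 660, 1068, 1915, 2380.
Circular molecule, 5 cuts → 5 fragments:
  660 − 261 = 399 bp
  1068 − 660 = 408 bp
  1915 − 1068 = 847 bp
  2380 − 1915 = 465 bp
  wrap: 3047 − 2380 + 261 = 928 bp
Sorted largest to smallest: 928, 847, 465, 408, 399 bp.

928, 847, 465, 408, 399 bp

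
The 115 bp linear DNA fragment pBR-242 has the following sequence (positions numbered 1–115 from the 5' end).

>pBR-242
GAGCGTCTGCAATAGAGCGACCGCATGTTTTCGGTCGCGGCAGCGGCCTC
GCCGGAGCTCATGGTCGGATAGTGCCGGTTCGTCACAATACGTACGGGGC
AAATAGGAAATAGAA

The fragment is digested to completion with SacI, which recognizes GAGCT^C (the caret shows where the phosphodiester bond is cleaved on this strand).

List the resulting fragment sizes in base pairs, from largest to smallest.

The SacI site (GAGCTC) starts at position 55.
SacI cuts after base 5 of each site (before the last base), so after position 59.
Linear molecule, 1 cut → 2 fragments:
  1–59 → 59 bp
  60–115 → 56 bp
Sorted largest to smallest: 59, 56 bp.

59, 56 bp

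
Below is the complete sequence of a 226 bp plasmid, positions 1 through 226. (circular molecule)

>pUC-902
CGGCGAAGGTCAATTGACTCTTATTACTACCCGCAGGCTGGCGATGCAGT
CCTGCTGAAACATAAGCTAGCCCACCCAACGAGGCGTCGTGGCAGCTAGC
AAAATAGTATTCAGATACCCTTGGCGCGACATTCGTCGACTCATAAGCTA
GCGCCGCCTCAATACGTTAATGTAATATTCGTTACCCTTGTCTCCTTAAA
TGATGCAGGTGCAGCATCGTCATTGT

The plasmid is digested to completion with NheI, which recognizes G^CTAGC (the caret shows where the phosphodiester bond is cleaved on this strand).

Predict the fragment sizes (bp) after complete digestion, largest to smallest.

NheI sites (GCTAGC) start at positions 66, 95, 147.
NheI cuts after the first base of each site, so after positions 66, 95, 147.
Circular molecule, 3 cuts → 3 fragments:
  67–95 → 29 bp
  96–147 → 52 bp
  148–226 then 1–66 → 79 + 66 = 145 bp
Sorted largest to smallest: 145, 52, 29 bp.

145, 52, 29 bp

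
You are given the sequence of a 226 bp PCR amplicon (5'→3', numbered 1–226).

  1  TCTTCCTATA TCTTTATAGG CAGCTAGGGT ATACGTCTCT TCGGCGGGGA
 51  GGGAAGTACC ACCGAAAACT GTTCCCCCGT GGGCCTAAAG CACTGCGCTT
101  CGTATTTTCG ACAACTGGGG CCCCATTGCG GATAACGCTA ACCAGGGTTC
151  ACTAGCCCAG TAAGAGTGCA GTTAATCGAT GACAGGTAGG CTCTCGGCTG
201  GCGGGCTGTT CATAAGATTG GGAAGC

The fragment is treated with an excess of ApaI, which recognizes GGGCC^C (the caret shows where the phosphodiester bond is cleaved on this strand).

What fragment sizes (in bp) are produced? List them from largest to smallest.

The ApaI site (GGGCCC) starts at position 118.
ApaI cuts after base 5 of each site (before the last base), so after position 122.
Linear molecule, 1 cut → 2 fragments:
  1–122 → 122 bp
  123–226 → 104 bp
Sorted largest to smallest: 122, 104 bp.

122, 104 bp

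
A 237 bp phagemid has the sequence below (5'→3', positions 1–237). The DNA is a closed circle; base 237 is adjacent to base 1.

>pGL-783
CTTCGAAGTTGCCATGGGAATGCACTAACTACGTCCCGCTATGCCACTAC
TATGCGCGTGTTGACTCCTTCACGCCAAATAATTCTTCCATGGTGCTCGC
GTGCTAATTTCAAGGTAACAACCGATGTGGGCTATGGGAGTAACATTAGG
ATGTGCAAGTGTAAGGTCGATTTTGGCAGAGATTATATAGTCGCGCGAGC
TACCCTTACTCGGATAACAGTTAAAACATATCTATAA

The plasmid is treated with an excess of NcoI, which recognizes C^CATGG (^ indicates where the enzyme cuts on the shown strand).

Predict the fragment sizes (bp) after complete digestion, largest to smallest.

161, 76 bp

NcoI sites (CCATGG) start at positions 12, 88.
NcoI cuts after the first base of each site, so after positions 12, 88.
Circular molecule, 2 cuts → 2 fragments:
  13–88 → 76 bp
  89–237 then 1–12 → 149 + 12 = 161 bp
Sorted largest to smallest: 161, 76 bp.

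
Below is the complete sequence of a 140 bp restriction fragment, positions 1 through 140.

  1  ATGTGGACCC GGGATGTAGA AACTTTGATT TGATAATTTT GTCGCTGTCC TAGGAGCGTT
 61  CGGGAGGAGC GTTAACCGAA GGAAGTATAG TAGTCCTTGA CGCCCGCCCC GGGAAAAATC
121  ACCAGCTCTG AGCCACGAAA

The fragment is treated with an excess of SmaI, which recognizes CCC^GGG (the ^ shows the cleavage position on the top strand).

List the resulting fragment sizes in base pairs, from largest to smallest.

SmaI sites (CCCGGG) start at positions 8, 108.
SmaI cuts after base 3 of each site, so after positions 10, 110.
Linear molecule, 2 cuts → 3 fragments:
  1–10 → 10 bp
  11–110 → 100 bp
  111–140 → 30 bp
Sorted largest to smallest: 100, 30, 10 bp.

100, 30, 10 bp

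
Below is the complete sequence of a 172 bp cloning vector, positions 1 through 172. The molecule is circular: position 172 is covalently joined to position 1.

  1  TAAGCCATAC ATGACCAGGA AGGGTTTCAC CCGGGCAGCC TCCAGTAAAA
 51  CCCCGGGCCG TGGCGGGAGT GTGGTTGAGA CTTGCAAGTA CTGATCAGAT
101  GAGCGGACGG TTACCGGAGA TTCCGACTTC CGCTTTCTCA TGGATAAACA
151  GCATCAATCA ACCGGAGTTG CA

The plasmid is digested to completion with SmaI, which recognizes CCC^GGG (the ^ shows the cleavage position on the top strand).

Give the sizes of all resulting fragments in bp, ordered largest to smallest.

150, 22 bp

SmaI sites (CCCGGG) start at positions 30, 52.
SmaI cuts after base 3 of each site, so after positions 32, 54.
Circular molecule, 2 cuts → 2 fragments:
  33–54 → 22 bp
  55–172 then 1–32 → 118 + 32 = 150 bp
Sorted largest to smallest: 150, 22 bp.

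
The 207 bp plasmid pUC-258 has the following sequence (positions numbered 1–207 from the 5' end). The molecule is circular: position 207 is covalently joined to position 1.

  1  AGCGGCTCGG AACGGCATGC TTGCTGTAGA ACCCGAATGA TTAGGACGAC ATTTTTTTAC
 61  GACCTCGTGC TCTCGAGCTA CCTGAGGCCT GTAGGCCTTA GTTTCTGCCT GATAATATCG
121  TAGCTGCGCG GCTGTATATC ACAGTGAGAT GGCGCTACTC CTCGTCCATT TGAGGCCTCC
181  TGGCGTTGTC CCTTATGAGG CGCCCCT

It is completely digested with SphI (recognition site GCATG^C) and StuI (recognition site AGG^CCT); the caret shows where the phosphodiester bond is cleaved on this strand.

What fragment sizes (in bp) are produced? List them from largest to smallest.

80, 68, 51, 8 bp

The SphI site (GCATGC) starts at position 15.
SphI cuts after base 5 of each site (before the last base), so after position 19.
StuI sites (AGGCCT) start at positions 85, 93, 173.
StuI cuts after base 3 of each site, so after positions 87, 95, 175.
Combined cut positions: 19, 87, 95, 175.
Circular molecule, 4 cuts → 4 fragments:
  20–87 → 68 bp
  88–95 → 8 bp
  96–175 → 80 bp
  176–207 then 1–19 → 32 + 19 = 51 bp
Sorted largest to smallest: 80, 68, 51, 8 bp.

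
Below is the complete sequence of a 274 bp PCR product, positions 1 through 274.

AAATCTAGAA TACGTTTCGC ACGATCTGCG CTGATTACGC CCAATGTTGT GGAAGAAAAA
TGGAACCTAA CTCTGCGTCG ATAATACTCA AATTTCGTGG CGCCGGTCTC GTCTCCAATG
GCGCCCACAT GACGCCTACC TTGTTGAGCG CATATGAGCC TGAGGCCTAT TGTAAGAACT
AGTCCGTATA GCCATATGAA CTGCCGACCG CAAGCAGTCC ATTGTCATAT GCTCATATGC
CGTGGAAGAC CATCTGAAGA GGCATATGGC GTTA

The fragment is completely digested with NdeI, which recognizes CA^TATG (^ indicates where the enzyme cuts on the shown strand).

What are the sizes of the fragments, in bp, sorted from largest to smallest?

NdeI sites (CATATG) start at positions 151, 193, 226, 234, 263.
NdeI cuts after base 2 of each site, so after positions 152, 194, 227, 235, 264.
Linear molecule, 5 cuts → 6 fragments:
  1–152 → 152 bp
  153–194 → 42 bp
  195–227 → 33 bp
  228–235 → 8 bp
  236–264 → 29 bp
  265–274 → 10 bp
Sorted largest to smallest: 152, 42, 33, 29, 10, 8 bp.

152, 42, 33, 29, 10, 8 bp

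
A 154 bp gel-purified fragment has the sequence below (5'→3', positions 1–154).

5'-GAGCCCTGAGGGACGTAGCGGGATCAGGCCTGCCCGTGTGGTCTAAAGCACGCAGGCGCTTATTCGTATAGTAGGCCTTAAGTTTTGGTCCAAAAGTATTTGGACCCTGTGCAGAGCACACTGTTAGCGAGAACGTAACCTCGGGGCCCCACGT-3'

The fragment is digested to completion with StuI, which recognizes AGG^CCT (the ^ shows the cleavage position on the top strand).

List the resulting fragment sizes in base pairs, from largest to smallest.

StuI sites (AGGCCT) start at positions 26, 73.
StuI cuts after base 3 of each site, so after positions 28, 75.
Linear molecule, 2 cuts → 3 fragments:
  1–28 → 28 bp
  29–75 → 47 bp
  76–154 → 79 bp
Sorted largest to smallest: 79, 47, 28 bp.

79, 47, 28 bp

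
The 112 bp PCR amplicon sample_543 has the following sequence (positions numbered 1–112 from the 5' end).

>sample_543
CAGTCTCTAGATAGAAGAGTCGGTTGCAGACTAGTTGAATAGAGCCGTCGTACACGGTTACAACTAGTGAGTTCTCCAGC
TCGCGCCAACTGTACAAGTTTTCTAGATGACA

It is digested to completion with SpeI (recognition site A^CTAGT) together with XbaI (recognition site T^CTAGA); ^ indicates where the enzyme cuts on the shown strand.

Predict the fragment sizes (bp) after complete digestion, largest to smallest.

39, 33, 24, 10, 6 bp

SpeI sites (ACTAGT) start at positions 30, 63.
SpeI cuts after the first base of each site, so after positions 30, 63.
XbaI sites (TCTAGA) start at positions 6, 102.
XbaI cuts after the first base of each site, so after positions 6, 102.
Combined cut positions: 6, 30, 63, 102.
Linear molecule, 4 cuts → 5 fragments:
  1–6 → 6 bp
  7–30 → 24 bp
  31–63 → 33 bp
  64–102 → 39 bp
  103–112 → 10 bp
Sorted largest to smallest: 39, 33, 24, 10, 6 bp.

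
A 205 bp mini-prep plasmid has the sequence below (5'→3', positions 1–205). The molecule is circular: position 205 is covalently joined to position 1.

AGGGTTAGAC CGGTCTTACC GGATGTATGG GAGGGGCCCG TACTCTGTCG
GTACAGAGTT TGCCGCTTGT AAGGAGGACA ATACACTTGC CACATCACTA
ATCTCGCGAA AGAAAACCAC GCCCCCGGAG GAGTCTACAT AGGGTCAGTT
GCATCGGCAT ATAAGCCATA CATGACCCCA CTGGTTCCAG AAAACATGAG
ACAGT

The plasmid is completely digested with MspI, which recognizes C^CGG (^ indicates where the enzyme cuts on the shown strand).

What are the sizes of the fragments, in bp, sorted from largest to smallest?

106, 90, 9 bp

MspI sites (CCGG) start at positions 10, 19, 125.
MspI cuts after the first base of each site, so after positions 10, 19, 125.
Circular molecule, 3 cuts → 3 fragments:
  11–19 → 9 bp
  20–125 → 106 bp
  126–205 then 1–10 → 80 + 10 = 90 bp
Sorted largest to smallest: 106, 90, 9 bp.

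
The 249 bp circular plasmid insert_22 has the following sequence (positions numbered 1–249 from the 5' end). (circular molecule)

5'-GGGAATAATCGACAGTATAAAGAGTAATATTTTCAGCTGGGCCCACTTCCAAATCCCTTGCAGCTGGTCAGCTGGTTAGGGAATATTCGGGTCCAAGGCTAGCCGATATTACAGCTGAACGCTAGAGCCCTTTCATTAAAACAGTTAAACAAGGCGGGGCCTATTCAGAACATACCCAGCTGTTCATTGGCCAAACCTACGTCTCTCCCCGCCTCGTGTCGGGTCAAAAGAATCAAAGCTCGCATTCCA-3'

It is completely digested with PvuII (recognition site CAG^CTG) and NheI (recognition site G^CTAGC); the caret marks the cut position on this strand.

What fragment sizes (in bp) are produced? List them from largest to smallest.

PvuII sites (CAGCTG) start at positions 34, 61, 69, 112, 177.
PvuII cuts after base 3 of each site, so after positions 36, 63, 71, 114, 179.
The NheI site (GCTAGC) starts at position 98.
NheI cuts after the first base of each site, so after position 98.
Combined cut positions: 36, 63, 71, 98, 114, 179.
Circular molecule, 6 cuts → 6 fragments:
  37–63 → 27 bp
  64–71 → 8 bp
  72–98 → 27 bp
  99–114 → 16 bp
  115–179 → 65 bp
  180–249 then 1–36 → 70 + 36 = 106 bp
Sorted largest to smallest: 106, 65, 27, 27, 16, 8 bp.

106, 65, 27, 27, 16, 8 bp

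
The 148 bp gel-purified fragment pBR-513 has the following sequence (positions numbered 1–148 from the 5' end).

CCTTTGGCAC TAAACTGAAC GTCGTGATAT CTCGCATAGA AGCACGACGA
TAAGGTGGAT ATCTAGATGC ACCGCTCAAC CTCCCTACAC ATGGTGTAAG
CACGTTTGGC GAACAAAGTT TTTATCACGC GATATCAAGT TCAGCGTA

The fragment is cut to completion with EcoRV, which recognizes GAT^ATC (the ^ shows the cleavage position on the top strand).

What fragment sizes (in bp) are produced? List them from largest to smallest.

73, 32, 28, 15 bp

EcoRV sites (GATATC) start at positions 26, 58, 131.
EcoRV cuts after base 3 of each site, so after positions 28, 60, 133.
Linear molecule, 3 cuts → 4 fragments:
  1–28 → 28 bp
  29–60 → 32 bp
  61–133 → 73 bp
  134–148 → 15 bp
Sorted largest to smallest: 73, 32, 28, 15 bp.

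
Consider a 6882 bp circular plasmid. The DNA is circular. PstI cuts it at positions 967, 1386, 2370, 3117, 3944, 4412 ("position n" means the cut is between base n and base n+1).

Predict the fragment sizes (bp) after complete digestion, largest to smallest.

3437, 984, 827, 747, 468, 419 bp

Circular molecule, 6 cuts → 6 fragments:
  1386 − 967 = 419 bp
  2370 − 1386 = 984 bp
  3117 − 2370 = 747 bp
  3944 − 3117 = 827 bp
  4412 − 3944 = 468 bp
  wrap: 6882 − 4412 + 967 = 3437 bp
Sorted largest to smallest: 3437, 984, 827, 747, 468, 419 bp.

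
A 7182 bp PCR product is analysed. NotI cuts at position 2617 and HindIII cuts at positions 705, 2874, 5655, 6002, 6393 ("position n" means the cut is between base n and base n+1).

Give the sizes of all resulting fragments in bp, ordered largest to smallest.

Combined cut positions (sorted): 705, 2617, 2874, 5655, 6002, 6393.
Linear molecule, 6 cuts → 7 fragments:
  705 − 0 = 705 bp
  2617 − 705 = 1912 bp
  2874 − 2617 = 257 bp
  5655 − 2874 = 2781 bp
  6002 − 5655 = 347 bp
  6393 − 6002 = 391 bp
  7182 − 6393 = 789 bp
Sorted largest to smallest: 2781, 1912, 789, 705, 391, 347, 257 bp.

2781, 1912, 789, 705, 391, 347, 257 bp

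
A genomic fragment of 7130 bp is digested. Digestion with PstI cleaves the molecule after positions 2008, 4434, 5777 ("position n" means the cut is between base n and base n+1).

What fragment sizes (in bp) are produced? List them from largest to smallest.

Linear molecule, 3 cuts → 4 fragments:
  2008 − 0 = 2008 bp
  4434 − 2008 = 2426 bp
  5777 − 4434 = 1343 bp
  7130 − 5777 = 1353 bp
Sorted largest to smallest: 2426, 2008, 1353, 1343 bp.

2426, 2008, 1353, 1343 bp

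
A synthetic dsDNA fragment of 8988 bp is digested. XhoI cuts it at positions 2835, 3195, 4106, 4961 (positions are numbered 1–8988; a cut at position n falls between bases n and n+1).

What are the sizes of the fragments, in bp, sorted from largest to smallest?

4027, 2835, 911, 855, 360 bp

Linear molecule, 4 cuts → 5 fragments:
  2835 − 0 = 2835 bp
  3195 − 2835 = 360 bp
  4106 − 3195 = 911 bp
  4961 − 4106 = 855 bp
  8988 − 4961 = 4027 bp
Sorted largest to smallest: 4027, 2835, 911, 855, 360 bp.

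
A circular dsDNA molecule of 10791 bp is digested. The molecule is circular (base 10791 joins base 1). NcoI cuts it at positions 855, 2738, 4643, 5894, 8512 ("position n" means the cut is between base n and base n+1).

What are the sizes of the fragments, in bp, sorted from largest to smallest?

3134, 2618, 1905, 1883, 1251 bp

Circular molecule, 5 cuts → 5 fragments:
  2738 − 855 = 1883 bp
  4643 − 2738 = 1905 bp
  5894 − 4643 = 1251 bp
  8512 − 5894 = 2618 bp
  wrap: 10791 − 8512 + 855 = 3134 bp
Sorted largest to smallest: 3134, 2618, 1905, 1883, 1251 bp.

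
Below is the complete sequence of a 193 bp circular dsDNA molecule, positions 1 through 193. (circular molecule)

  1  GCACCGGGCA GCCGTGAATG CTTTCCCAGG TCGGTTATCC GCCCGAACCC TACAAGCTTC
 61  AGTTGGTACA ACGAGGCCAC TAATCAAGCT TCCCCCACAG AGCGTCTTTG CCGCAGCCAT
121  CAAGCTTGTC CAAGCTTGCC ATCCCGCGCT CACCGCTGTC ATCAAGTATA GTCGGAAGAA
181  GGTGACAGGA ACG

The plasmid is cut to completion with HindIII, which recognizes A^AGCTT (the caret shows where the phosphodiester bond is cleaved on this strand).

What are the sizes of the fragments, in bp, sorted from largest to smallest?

115, 36, 32, 10 bp

HindIII sites (AAGCTT) start at positions 54, 86, 122, 132.
HindIII cuts after the first base of each site, so after positions 54, 86, 122, 132.
Circular molecule, 4 cuts → 4 fragments:
  55–86 → 32 bp
  87–122 → 36 bp
  123–132 → 10 bp
  133–193 then 1–54 → 61 + 54 = 115 bp
Sorted largest to smallest: 115, 36, 32, 10 bp.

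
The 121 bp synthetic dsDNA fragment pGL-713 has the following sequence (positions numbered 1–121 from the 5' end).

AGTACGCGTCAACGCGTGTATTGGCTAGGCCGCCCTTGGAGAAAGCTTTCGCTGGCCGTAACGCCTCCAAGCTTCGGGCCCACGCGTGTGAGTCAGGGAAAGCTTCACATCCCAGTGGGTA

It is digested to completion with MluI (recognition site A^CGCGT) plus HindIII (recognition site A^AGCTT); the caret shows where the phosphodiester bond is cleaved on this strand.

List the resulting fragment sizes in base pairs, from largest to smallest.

31, 26, 21, 18, 13, 8, 4 bp

MluI sites (ACGCGT) start at positions 4, 12, 82.
MluI cuts after the first base of each site, so after positions 4, 12, 82.
HindIII sites (AAGCTT) start at positions 43, 69, 100.
HindIII cuts after the first base of each site, so after positions 43, 69, 100.
Combined cut positions: 4, 12, 43, 69, 82, 100.
Linear molecule, 6 cuts → 7 fragments:
  1–4 → 4 bp
  5–12 → 8 bp
  13–43 → 31 bp
  44–69 → 26 bp
  70–82 → 13 bp
  83–100 → 18 bp
  101–121 → 21 bp
Sorted largest to smallest: 31, 26, 21, 18, 13, 8, 4 bp.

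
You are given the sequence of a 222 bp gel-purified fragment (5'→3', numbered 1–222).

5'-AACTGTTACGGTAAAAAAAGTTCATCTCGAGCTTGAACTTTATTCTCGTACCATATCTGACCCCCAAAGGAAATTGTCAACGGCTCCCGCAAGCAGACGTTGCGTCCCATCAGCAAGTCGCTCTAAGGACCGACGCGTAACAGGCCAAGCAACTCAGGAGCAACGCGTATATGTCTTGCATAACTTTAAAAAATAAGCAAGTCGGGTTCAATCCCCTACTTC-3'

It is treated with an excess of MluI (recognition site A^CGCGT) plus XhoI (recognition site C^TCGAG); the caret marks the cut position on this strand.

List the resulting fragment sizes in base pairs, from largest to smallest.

107, 59, 30, 26 bp

MluI sites (ACGCGT) start at positions 133, 163.
MluI cuts after the first base of each site, so after positions 133, 163.
The XhoI site (CTCGAG) starts at position 26.
XhoI cuts after the first base of each site, so after position 26.
Combined cut positions: 26, 133, 163.
Linear molecule, 3 cuts → 4 fragments:
  1–26 → 26 bp
  27–133 → 107 bp
  134–163 → 30 bp
  164–222 → 59 bp
Sorted largest to smallest: 107, 59, 30, 26 bp.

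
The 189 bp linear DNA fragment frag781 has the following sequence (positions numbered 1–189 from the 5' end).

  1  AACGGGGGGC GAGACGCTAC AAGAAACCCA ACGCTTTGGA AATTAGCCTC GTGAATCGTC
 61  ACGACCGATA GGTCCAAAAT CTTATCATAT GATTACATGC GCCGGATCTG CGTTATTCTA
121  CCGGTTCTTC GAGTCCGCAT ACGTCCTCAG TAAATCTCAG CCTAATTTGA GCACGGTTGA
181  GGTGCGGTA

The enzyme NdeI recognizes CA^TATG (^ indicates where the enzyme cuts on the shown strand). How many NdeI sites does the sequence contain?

1

CATATG occurs starting at position 86.
NdeI cuts at 1 site.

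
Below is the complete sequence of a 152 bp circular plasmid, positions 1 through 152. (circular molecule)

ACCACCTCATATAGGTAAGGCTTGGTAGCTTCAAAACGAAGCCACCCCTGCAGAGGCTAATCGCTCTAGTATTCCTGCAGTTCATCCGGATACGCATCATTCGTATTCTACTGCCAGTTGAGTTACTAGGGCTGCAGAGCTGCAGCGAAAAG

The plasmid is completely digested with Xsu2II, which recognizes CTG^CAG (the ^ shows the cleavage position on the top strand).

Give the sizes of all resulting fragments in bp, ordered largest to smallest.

60, 57, 27, 8 bp

Xsu2II sites (CTGCAG) start at positions 48, 75, 132, 140.
Xsu2II cuts after base 3 of each site, so after positions 50, 77, 134, 142.
Circular molecule, 4 cuts → 4 fragments:
  51–77 → 27 bp
  78–134 → 57 bp
  135–142 → 8 bp
  143–152 then 1–50 → 10 + 50 = 60 bp
Sorted largest to smallest: 60, 57, 27, 8 bp.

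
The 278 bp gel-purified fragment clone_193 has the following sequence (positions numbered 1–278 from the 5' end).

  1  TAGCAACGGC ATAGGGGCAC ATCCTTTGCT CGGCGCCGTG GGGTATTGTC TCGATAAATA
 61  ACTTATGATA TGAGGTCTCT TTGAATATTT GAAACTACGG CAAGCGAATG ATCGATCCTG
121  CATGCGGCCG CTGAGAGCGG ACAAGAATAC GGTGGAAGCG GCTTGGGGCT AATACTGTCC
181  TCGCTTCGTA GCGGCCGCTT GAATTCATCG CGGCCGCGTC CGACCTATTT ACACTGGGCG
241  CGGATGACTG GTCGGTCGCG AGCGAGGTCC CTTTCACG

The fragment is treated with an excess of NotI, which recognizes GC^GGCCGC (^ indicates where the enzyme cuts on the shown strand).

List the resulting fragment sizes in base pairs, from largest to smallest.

125, 67, 67, 19 bp

NotI sites (GCGGCCGC) start at positions 124, 191, 210.
NotI cuts after base 2 of each site, so after positions 125, 192, 211.
Linear molecule, 3 cuts → 4 fragments:
  1–125 → 125 bp
  126–192 → 67 bp
  193–211 → 19 bp
  212–278 → 67 bp
Sorted largest to smallest: 125, 67, 67, 19 bp.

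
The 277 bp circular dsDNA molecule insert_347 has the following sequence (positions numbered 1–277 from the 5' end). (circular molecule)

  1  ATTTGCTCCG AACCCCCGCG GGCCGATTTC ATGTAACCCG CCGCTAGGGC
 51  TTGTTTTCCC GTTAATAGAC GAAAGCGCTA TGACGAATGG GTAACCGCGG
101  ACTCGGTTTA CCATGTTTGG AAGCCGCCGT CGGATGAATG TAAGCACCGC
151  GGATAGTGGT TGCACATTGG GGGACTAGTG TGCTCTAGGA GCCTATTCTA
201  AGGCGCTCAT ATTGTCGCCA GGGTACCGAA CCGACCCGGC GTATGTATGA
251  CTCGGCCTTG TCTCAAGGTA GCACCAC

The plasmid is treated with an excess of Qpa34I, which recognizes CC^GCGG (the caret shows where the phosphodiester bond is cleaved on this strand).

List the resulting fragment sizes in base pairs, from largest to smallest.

146, 79, 52 bp

Qpa34I sites (CCGCGG) start at positions 16, 95, 147.
Qpa34I cuts after base 2 of each site, so after positions 17, 96, 148.
Circular molecule, 3 cuts → 3 fragments:
  18–96 → 79 bp
  97–148 → 52 bp
  149–277 then 1–17 → 129 + 17 = 146 bp
Sorted largest to smallest: 146, 79, 52 bp.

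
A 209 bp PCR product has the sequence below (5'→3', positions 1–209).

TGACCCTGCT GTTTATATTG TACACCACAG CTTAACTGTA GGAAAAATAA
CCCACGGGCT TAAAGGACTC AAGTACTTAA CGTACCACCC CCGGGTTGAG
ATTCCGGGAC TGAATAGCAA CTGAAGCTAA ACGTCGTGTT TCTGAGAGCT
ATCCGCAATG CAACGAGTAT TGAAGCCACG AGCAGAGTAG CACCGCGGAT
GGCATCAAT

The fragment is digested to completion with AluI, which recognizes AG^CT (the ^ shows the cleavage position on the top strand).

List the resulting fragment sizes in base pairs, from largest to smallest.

96, 61, 30, 22 bp

AluI sites (AGCT) start at positions 29, 125, 147.
AluI cuts after base 2 of each site, so after positions 30, 126, 148.
Linear molecule, 3 cuts → 4 fragments:
  1–30 → 30 bp
  31–126 → 96 bp
  127–148 → 22 bp
  149–209 → 61 bp
Sorted largest to smallest: 96, 61, 30, 22 bp.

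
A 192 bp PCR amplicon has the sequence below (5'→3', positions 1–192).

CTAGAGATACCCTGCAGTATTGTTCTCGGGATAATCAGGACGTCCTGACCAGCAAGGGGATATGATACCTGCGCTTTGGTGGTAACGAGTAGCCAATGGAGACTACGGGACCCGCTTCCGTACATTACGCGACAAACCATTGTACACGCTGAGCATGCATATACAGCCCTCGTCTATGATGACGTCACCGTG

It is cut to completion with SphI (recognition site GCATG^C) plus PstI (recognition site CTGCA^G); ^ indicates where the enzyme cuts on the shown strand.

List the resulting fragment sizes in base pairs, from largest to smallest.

The SphI site (GCATGC) starts at position 153.
SphI cuts after base 5 of each site (before the last base), so after position 157.
The PstI site (CTGCAG) starts at position 12.
PstI cuts after base 5 of each site (before the last base), so after position 16.
Combined cut positions: 16, 157.
Linear molecule, 2 cuts → 3 fragments:
  1–16 → 16 bp
  17–157 → 141 bp
  158–192 → 35 bp
Sorted largest to smallest: 141, 35, 16 bp.

141, 35, 16 bp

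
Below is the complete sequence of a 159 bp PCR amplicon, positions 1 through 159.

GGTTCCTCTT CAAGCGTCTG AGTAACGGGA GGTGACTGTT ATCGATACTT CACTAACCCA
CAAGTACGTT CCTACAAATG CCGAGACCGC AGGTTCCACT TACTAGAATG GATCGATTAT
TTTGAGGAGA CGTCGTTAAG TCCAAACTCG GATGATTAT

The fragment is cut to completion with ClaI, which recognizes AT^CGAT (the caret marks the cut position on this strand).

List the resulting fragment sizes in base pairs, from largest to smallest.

71, 46, 42 bp

ClaI sites (ATCGAT) start at positions 41, 112.
ClaI cuts after base 2 of each site, so after positions 42, 113.
Linear molecule, 2 cuts → 3 fragments:
  1–42 → 42 bp
  43–113 → 71 bp
  114–159 → 46 bp
Sorted largest to smallest: 71, 46, 42 bp.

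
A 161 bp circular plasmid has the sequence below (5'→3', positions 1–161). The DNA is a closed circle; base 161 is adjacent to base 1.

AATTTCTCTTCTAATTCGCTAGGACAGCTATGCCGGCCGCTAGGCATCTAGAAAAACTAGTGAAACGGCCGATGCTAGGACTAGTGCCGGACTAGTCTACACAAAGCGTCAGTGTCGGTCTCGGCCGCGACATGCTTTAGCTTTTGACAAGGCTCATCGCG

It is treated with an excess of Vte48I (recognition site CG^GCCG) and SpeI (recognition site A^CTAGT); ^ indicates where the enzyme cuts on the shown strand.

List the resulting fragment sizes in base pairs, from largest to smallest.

Vte48I sites (CGGCCG) start at positions 34, 66, 122.
Vte48I cuts after base 2 of each site, so after positions 35, 67, 123.
SpeI sites (ACTAGT) start at positions 56, 80, 91.
SpeI cuts after the first base of each site, so after positions 56, 80, 91.
Combined cut positions: 35, 56, 67, 80, 91, 123.
Circular molecule, 6 cuts → 6 fragments:
  36–56 → 21 bp
  57–67 → 11 bp
  68–80 → 13 bp
  81–91 → 11 bp
  92–123 → 32 bp
  124–161 then 1–35 → 38 + 35 = 73 bp
Sorted largest to smallest: 73, 32, 21, 13, 11, 11 bp.

73, 32, 21, 13, 11, 11 bp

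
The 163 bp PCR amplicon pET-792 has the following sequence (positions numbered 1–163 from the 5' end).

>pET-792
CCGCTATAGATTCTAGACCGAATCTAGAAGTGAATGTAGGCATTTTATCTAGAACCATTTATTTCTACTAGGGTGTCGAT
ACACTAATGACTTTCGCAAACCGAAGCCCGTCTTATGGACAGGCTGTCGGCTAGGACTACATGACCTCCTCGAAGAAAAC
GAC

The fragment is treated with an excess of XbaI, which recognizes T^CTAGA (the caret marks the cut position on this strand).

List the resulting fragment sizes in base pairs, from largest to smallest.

XbaI sites (TCTAGA) start at positions 12, 23, 48.
XbaI cuts after the first base of each site, so after positions 12, 23, 48.
Linear molecule, 3 cuts → 4 fragments:
  1–12 → 12 bp
  13–23 → 11 bp
  24–48 → 25 bp
  49–163 → 115 bp
Sorted largest to smallest: 115, 25, 12, 11 bp.

115, 25, 12, 11 bp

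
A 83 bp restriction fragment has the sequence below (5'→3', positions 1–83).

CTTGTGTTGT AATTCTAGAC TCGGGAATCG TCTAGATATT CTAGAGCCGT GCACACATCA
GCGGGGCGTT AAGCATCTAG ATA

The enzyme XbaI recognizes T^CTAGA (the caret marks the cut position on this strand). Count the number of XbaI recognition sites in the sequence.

4

TCTAGA occurs starting at positions 14, 31, 40, 76.
XbaI cuts at 4 sites.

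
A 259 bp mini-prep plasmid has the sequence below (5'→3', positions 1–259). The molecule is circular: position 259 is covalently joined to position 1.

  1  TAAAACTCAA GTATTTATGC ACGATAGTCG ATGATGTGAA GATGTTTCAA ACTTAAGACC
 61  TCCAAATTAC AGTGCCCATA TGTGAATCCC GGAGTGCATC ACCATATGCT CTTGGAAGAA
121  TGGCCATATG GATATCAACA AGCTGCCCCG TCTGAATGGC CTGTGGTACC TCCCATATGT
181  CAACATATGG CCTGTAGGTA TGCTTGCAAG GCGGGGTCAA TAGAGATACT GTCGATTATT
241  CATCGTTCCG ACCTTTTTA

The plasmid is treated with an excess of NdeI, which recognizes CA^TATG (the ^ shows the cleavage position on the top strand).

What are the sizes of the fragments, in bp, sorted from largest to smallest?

152, 49, 26, 22, 10 bp

NdeI sites (CATATG) start at positions 77, 103, 125, 174, 184.
NdeI cuts after base 2 of each site, so after positions 78, 104, 126, 175, 185.
Circular molecule, 5 cuts → 5 fragments:
  79–104 → 26 bp
  105–126 → 22 bp
  127–175 → 49 bp
  176–185 → 10 bp
  186–259 then 1–78 → 74 + 78 = 152 bp
Sorted largest to smallest: 152, 49, 26, 22, 10 bp.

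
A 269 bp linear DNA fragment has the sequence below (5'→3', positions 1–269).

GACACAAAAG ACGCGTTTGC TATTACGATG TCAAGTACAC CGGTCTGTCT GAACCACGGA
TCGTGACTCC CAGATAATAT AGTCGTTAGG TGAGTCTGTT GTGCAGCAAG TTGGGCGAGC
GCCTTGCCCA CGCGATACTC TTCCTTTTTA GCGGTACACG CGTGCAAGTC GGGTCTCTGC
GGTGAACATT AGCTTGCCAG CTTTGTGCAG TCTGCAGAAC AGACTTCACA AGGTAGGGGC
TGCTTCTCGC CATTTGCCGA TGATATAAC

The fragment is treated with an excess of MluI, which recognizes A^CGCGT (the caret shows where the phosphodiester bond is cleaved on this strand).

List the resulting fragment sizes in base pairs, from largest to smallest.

MluI sites (ACGCGT) start at positions 11, 158.
MluI cuts after the first base of each site, so after positions 11, 158.
Linear molecule, 2 cuts → 3 fragments:
  1–11 → 11 bp
  12–158 → 147 bp
  159–269 → 111 bp
Sorted largest to smallest: 147, 111, 11 bp.

147, 111, 11 bp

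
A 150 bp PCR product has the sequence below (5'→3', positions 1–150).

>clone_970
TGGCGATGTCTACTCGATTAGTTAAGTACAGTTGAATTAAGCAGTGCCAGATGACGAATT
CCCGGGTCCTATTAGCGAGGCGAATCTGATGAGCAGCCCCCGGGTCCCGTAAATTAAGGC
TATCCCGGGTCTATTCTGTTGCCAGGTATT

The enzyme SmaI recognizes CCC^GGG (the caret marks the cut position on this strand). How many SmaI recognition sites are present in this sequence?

CCCGGG occurs starting at positions 61, 99, 124.
SmaI cuts at 3 sites.

3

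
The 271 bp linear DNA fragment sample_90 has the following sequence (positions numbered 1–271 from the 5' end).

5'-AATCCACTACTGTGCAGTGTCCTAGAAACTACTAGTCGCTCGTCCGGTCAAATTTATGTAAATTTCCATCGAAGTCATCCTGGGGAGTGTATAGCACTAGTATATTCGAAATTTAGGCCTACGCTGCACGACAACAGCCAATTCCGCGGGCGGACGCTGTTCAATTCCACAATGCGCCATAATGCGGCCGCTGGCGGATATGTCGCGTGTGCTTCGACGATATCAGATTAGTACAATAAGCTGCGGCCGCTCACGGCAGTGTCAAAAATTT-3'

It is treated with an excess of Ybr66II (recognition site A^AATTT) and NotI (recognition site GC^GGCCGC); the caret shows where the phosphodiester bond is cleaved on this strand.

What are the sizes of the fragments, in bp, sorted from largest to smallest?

Ybr66II sites (AAATTT) start at positions 50, 60, 109, 266.
Ybr66II cuts after the first base of each site, so after positions 50, 60, 109, 266.
NotI sites (GCGGCCGC) start at positions 184, 243.
NotI cuts after base 2 of each site, so after positions 185, 244.
Combined cut positions: 50, 60, 109, 185, 244, 266.
Linear molecule, 6 cuts → 7 fragments:
  1–50 → 50 bp
  51–60 → 10 bp
  61–109 → 49 bp
  110–185 → 76 bp
  186–244 → 59 bp
  245–266 → 22 bp
  267–271 → 5 bp
Sorted largest to smallest: 76, 59, 50, 49, 22, 10, 5 bp.

76, 59, 50, 49, 22, 10, 5 bp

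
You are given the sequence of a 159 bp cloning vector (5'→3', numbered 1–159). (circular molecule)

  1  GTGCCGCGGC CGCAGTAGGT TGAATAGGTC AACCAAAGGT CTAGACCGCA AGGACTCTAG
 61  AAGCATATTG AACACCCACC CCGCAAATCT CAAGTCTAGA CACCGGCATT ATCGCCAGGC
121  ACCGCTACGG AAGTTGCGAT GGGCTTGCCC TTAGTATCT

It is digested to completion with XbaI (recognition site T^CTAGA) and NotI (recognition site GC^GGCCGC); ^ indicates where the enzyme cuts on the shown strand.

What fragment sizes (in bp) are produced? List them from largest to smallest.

71, 39, 33, 16 bp

XbaI sites (TCTAGA) start at positions 40, 56, 95.
XbaI cuts after the first base of each site, so after positions 40, 56, 95.
The NotI site (GCGGCCGC) starts at position 6.
NotI cuts after base 2 of each site, so after position 7.
Combined cut positions: 7, 40, 56, 95.
Circular molecule, 4 cuts → 4 fragments:
  8–40 → 33 bp
  41–56 → 16 bp
  57–95 → 39 bp
  96–159 then 1–7 → 64 + 7 = 71 bp
Sorted largest to smallest: 71, 39, 33, 16 bp.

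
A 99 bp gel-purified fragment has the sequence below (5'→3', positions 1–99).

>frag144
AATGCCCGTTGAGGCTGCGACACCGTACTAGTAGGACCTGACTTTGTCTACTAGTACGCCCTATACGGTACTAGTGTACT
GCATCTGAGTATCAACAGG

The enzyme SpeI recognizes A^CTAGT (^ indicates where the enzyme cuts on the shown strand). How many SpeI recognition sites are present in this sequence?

ACTAGT occurs starting at positions 27, 50, 70.
SpeI cuts at 3 sites.

3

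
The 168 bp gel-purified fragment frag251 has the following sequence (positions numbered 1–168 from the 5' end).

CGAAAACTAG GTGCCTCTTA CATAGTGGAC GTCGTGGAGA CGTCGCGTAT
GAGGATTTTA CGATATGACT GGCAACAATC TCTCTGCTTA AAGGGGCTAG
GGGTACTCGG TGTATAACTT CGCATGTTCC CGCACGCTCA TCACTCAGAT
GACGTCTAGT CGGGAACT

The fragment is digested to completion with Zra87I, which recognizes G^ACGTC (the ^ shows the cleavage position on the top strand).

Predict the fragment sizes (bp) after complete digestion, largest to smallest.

Zra87I sites (GACGTC) start at positions 28, 39, 151.
Zra87I cuts after the first base of each site, so after positions 28, 39, 151.
Linear molecule, 3 cuts → 4 fragments:
  1–28 → 28 bp
  29–39 → 11 bp
  40–151 → 112 bp
  152–168 → 17 bp
Sorted largest to smallest: 112, 28, 17, 11 bp.

112, 28, 17, 11 bp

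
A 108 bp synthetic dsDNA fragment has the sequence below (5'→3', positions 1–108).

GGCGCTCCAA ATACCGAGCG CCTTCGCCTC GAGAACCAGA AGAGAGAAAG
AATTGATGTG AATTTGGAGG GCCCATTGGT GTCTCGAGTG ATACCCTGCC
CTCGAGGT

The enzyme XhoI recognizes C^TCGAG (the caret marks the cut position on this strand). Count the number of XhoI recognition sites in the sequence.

CTCGAG occurs starting at positions 28, 83, 101.
XhoI cuts at 3 sites.

3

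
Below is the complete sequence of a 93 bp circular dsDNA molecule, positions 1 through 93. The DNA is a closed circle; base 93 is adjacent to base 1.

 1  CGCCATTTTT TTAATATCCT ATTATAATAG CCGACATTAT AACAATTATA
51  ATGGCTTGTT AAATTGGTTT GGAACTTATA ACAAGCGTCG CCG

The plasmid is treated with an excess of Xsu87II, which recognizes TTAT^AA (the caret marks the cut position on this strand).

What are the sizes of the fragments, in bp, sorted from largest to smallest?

Xsu87II sites (TTATAA) start at positions 22, 37, 46, 76.
Xsu87II cuts after base 4 of each site, so after positions 25, 40, 49, 79.
Circular molecule, 4 cuts → 4 fragments:
  26–40 → 15 bp
  41–49 → 9 bp
  50–79 → 30 bp
  80–93 then 1–25 → 14 + 25 = 39 bp
Sorted largest to smallest: 39, 30, 15, 9 bp.

39, 30, 15, 9 bp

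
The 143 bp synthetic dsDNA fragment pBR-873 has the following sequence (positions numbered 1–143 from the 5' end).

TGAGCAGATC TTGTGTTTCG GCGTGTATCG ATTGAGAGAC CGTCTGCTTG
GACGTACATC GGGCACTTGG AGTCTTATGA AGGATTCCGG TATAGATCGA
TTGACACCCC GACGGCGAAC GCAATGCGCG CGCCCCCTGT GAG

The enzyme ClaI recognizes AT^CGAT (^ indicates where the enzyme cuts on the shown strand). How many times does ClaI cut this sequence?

ATCGAT occurs starting at positions 27, 96.
ClaI cuts at 2 sites.

2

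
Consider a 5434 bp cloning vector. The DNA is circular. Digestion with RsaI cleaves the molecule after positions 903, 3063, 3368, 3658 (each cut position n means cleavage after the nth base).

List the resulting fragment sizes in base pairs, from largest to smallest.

Circular molecule, 4 cuts → 4 fragments:
  3063 − 903 = 2160 bp
  3368 − 3063 = 305 bp
  3658 − 3368 = 290 bp
  wrap: 5434 − 3658 + 903 = 2679 bp
Sorted largest to smallest: 2679, 2160, 305, 290 bp.

2679, 2160, 305, 290 bp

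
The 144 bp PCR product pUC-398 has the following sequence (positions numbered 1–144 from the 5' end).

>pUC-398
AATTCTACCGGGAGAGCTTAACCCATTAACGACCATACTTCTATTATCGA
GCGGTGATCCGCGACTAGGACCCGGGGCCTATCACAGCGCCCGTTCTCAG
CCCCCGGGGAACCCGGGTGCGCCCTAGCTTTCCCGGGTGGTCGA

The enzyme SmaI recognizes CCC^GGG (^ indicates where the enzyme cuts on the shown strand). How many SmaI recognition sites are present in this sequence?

CCCGGG occurs starting at positions 71, 103, 112, 132.
SmaI cuts at 4 sites.

4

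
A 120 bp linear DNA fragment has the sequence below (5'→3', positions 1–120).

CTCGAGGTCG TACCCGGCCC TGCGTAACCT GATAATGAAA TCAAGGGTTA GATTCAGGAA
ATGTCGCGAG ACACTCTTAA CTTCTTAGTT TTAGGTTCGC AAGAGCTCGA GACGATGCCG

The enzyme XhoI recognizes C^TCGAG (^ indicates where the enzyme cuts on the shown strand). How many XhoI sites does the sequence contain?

2

CTCGAG occurs starting at positions 1, 106.
XhoI cuts at 2 sites.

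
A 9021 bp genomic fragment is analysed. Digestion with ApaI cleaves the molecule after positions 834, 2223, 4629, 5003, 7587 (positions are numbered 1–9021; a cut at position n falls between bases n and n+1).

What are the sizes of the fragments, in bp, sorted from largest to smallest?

Linear molecule, 5 cuts → 6 fragments:
  834 − 0 = 834 bp
  2223 − 834 = 1389 bp
  4629 − 2223 = 2406 bp
  5003 − 4629 = 374 bp
  7587 − 5003 = 2584 bp
  9021 − 7587 = 1434 bp
Sorted largest to smallest: 2584, 2406, 1434, 1389, 834, 374 bp.

2584, 2406, 1434, 1389, 834, 374 bp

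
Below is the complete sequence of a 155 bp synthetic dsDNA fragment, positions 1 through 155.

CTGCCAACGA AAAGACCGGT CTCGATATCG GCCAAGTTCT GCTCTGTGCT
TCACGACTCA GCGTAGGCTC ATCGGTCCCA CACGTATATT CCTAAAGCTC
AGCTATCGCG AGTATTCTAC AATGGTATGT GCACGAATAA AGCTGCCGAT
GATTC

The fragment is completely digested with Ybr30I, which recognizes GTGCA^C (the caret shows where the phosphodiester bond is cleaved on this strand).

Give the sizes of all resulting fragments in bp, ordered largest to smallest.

The Ybr30I site (GTGCAC) starts at position 129.
Ybr30I cuts after base 5 of each site (before the last base), so after position 133.
Linear molecule, 1 cut → 2 fragments:
  1–133 → 133 bp
  134–155 → 22 bp
Sorted largest to smallest: 133, 22 bp.

133, 22 bp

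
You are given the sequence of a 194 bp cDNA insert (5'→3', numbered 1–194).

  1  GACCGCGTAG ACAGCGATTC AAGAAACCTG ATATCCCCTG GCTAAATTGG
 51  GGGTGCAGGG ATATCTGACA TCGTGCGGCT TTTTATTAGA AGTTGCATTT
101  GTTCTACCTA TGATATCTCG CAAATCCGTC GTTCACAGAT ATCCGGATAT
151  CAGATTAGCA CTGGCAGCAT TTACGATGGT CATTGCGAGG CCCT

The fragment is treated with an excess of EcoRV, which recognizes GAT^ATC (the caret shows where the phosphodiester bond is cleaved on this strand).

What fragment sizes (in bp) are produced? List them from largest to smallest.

EcoRV sites (GATATC) start at positions 30, 60, 112, 138, 146.
EcoRV cuts after base 3 of each site, so after positions 32, 62, 114, 140, 148.
Linear molecule, 5 cuts → 6 fragments:
  1–32 → 32 bp
  33–62 → 30 bp
  63–114 → 52 bp
  115–140 → 26 bp
  141–148 → 8 bp
  149–194 → 46 bp
Sorted largest to smallest: 52, 46, 32, 30, 26, 8 bp.

52, 46, 32, 30, 26, 8 bp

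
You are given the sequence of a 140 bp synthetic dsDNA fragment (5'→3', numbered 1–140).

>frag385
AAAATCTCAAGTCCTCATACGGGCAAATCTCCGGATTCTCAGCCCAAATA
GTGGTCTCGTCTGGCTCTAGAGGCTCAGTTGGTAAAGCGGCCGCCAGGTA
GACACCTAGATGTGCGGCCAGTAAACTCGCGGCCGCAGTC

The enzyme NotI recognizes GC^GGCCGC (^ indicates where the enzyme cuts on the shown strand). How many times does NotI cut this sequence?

GCGGCCGC occurs starting at positions 87, 129.
NotI cuts at 2 sites.

2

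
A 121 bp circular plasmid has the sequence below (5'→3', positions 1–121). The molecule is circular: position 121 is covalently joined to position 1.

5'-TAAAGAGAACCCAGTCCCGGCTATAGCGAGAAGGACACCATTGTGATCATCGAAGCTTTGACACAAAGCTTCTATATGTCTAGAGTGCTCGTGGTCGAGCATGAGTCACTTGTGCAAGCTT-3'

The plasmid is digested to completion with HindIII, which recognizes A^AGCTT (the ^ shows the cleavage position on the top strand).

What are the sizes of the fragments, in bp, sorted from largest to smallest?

HindIII sites (AAGCTT) start at positions 53, 66, 116.
HindIII cuts after the first base of each site, so after positions 53, 66, 116.
Circular molecule, 3 cuts → 3 fragments:
  54–66 → 13 bp
  67–116 → 50 bp
  117–121 then 1–53 → 5 + 53 = 58 bp
Sorted largest to smallest: 58, 50, 13 bp.

58, 50, 13 bp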